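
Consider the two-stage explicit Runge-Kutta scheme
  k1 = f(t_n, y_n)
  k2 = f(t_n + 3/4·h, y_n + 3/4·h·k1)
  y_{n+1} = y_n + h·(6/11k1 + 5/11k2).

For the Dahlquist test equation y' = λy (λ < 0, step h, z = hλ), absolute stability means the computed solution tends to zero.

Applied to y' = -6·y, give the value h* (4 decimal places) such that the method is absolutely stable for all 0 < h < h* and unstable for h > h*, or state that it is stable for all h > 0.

(-2.9333,0); λ=-6 ⇒ h* = (44/15)/6 = 0.4889.

Test eqn y'=λy, z=hλ:
  k1=λy_n ⇒ h·k1=z·y_n;  k2=λ(1+3/4z)y_n ⇒ h·k2=z(1+3/4z)y_n
  y_{n+1}/y_n = 1 + 6/11z + 5/11z(1+3/4z) = 1 + z + 15/44z²
  R(z) = 1 + z + 15/44z².

Solve |R(x)|<1 on ℝ⁻.
x=-1.61: |R|=0.2737
R=1: x+15/44x²=0 ⇒ x=−44/15=-2.9333; min R=1−1/(4·15/44)=0.2667>−1
Confirm numerically:
  x=-2.899: |R|=0.96607 <1
  x=-2.419: |R|=0.57585 <1
  x=-2.004: |R|=0.36510 <1
  x=-1.996: |R|=0.36219 <1
  x=-3.448: |R|=1.60497 >1
  x=-3.308: |R|=1.42252 >1
So |R|<1 on (-2.9333, 0).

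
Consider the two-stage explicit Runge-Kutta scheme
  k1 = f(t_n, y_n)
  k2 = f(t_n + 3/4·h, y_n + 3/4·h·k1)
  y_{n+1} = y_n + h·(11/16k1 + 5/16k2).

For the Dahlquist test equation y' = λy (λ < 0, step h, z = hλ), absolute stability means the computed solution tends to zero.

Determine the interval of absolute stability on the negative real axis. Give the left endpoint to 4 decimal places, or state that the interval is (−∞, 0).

z∈(-4.2667,0).

Set f=λy, z=hλ:
  k1=λy_n ⇒ h·k1=z·y_n;  k2=λ(1+3/4z)y_n ⇒ h·k2=z(1+3/4z)y_n
  y_{n+1}/y_n = 1 + 11/16z + 5/16z(1+3/4z) = 1 + z + 15/64z²
  Hence R(z) = 1 + z + 15/64z².

Solve |R(x)|<1 on ℝ⁻.
x=-1.08: |R|=0.1934
R=1: x+15/64x²=0 ⇒ x=−64/15=-4.2667; min R=1−1/(4·15/64)=-0.0667>−1
Confirm numerically:
  x=-3.595: |R|=0.43407 <1
  x=-2.897: |R|=0.07002 <1
  x=-2.626: |R|=0.00978 <1
  x=-2.183: |R|=0.06609 <1
  x=-4.790: |R|=1.58752 >1
  x=-4.580: |R|=1.33634 >1
  x=-4.348: |R|=1.08288 >1
Stable set (-4.2667, 0).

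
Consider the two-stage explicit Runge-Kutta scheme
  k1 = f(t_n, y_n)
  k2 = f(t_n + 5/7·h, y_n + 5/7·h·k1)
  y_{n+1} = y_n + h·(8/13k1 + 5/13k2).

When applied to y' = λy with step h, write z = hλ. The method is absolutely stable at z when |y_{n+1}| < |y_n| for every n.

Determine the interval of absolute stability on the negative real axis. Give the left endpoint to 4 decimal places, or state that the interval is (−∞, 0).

(-3.6400, 0).

With y'=λy (z=hλ):
  k1=λy_n ⇒ h·k1=z·y_n;  k2=λ(1+5/7z)y_n ⇒ h·k2=z(1+5/7z)y_n
  y_{n+1}/y_n = 1 + 8/13z + 5/13z(1+5/7z) = 1 + z + 25/91z²
  ⇒ R(z) = 1 + z + 25/91z².

Find x<0 with |R(x)|<1.
x=-1.31: |R|=0.1615
R=1: x+25/91x²=0 ⇒ x=−91/25=-3.6400; min R=1−1/(4·25/91)=0.0900>−1
Confirm numerically:
  x=-3.609: |R|=0.96926 <1
  x=-3.301: |R|=0.69257 <1
  x=-2.692: |R|=0.29890 <1
  x=-4.116: |R|=1.53825 >1
  x=-3.828: |R|=1.19771 >1
  x=-3.781: |R|=1.14646 >1
Interval (-3.6400, 0).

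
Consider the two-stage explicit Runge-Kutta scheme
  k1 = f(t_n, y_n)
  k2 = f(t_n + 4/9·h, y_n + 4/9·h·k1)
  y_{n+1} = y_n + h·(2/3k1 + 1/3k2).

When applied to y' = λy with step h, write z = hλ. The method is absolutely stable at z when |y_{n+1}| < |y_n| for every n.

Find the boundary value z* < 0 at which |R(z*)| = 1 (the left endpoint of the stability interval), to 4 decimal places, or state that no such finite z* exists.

Test eqn y'=λy, z=hλ:
  k1=λy_n ⇒ h·k1=z·y_n;  k2=λ(1+4/9z)y_n ⇒ h·k2=z(1+4/9z)y_n
  y_{n+1}/y_n = 1 + 2/3z + 1/3z(1+4/9z) = 1 + z + 4/27z²
  so R(z) = 1 + z + 4/27z².

Need |R(x)|<1, x<0.
x=-1.02: |R|=0.1341
R=1: x+4/27x²=0 ⇒ x=−27/4=-6.7500; min R=1−1/(4·4/27)=-0.6875>−1
Confirm numerically:
  x=-6.689: |R|=0.93955 <1
  x=-6.680: |R|=0.93073 <1
  x=-5.097: |R|=0.24820 <1
  x=-4.135: |R|=0.60193 <1
  x=-7.178: |R|=1.45514 >1
  x=-7.110: |R|=1.37920 >1
So |R|<1 on (-6.7500, 0).

z* = -6.7500.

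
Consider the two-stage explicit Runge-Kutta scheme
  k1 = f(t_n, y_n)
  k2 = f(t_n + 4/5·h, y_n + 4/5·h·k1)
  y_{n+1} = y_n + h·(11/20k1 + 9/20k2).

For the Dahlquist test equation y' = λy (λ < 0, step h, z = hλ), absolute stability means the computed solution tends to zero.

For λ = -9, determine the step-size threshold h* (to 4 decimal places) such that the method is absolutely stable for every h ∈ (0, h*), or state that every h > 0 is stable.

(-2.7778,0); λ=-9 ⇒ h* = (25/9)/9 = 0.3086.

Test eqn y'=λy, z=hλ:
  k1=λy_n ⇒ h·k1=z·y_n;  k2=λ(1+4/5z)y_n ⇒ h·k2=z(1+4/5z)y_n
  y_{n+1}/y_n = 1 + 11/20z + 9/20z(1+4/5z) = 1 + z + 9/25z²
  R(z) = 1 + z + 9/25z².

Find x<0 with |R(x)|<1.
x=-0.5: |R|=0.5900
R=1: x+9/25x²=0 ⇒ x=−25/9=-2.7778; min R=1−1/(4·9/25)=0.3056>−1
Confirm numerically:
  x=-2.587: |R|=0.82232 <1
  x=-2.456: |R|=0.71550 <1
  x=-1.506: |R|=0.31049 <1
  x=-3.023: |R|=1.26687 >1
  x=-3.019: |R|=1.26217 >1
Stable set (-2.7778, 0).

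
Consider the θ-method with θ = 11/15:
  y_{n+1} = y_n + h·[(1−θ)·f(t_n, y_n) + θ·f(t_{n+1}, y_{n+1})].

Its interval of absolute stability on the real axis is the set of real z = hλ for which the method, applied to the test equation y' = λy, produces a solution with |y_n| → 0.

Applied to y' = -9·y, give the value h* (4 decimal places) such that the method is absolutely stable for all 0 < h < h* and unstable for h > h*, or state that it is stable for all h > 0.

unbounded; (−∞, 0). Any h>0 works for λ=-9.

Set f=λy, z=hλ:
  y_{n+1} = y_n + z·[4/15·y_n + 11/15·y_{n+1}] ⇒ (1 − 11/15z)y_{n+1} = (1 + 4/15z)y_n
  so R(z) = (1 + 4/15z)/(1 − 11/15z).

Find x<0 with |R(x)|<1.
x=-1.72: |R|=0.2394
x=-2: |R|=0.1892
x=-10: |R|=0.2000
x=-100: |R|=0.3453
θ=11/15≥1/2 ⇒ |1+4/15x|<|1−11/15x| ∀x<0 ⇒ unbounded interval.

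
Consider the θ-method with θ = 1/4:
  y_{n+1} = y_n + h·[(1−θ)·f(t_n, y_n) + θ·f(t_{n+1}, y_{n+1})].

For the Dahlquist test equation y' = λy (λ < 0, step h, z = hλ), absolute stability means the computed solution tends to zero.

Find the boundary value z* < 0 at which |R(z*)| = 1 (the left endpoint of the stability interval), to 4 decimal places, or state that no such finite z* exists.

left endpoint -4.0000.

On y'=λy, z=hλ:
  y_{n+1} = y_n + z·[3/4·y_n + 1/4·y_{n+1}] ⇒ (1 − 1/4z)y_{n+1} = (1 + 3/4z)y_n
  Hence R(z) = (1 + 3/4z)/(1 − 1/4z).

Need |R(x)|<1, x<0.
x=-1.73: |R|=0.2077
R=−1: 1+3/4x = −1+1/4x ⇒ -1/2x=2 ⇒ x=2/(-1/2)=-4.0000
Confirm numerically:
  x=-3.963: |R|=0.99071 <1
  x=-2.477: |R|=0.52972 <1
  x=-1.941: |R|=0.30685 <1
  x=-1.637: |R|=0.16161 <1
  x=-4.528: |R|=1.12383 >1
  x=-4.491: |R|=1.11565 >1
  x=-4.244: |R|=1.05919 >1
Interval (-4.0000, 0).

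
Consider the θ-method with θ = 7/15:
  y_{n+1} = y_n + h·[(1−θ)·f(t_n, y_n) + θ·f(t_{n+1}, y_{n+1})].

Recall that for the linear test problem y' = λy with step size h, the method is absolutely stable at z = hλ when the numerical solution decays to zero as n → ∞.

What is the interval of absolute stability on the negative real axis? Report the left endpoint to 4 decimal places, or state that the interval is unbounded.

(-30.0000, 0).

Test eqn y'=λy, z=hλ:
  y_{n+1} = y_n + z·[8/15·y_n + 7/15·y_{n+1}] ⇒ (1 − 7/15z)y_{n+1} = (1 + 8/15z)y_n
  ⇒ R(z) = (1 + 8/15z)/(1 − 7/15z).

Need |R(x)|<1, x<0.
x=-1.6: |R|=0.0840
R=−1: 1+8/15x = −1+7/15x ⇒ -1/15x=2 ⇒ x=2/(-1/15)=-30.0000
Confirm numerically:
  x=-22.433: |R|=0.95601 <1
  x=-15.267: |R|=0.87911 <1
  x=-15.104: |R|=0.87662 <1
  x=-30.335: |R|=1.00147 >1
  x=-30.270: |R|=1.00119 >1
  x=-30.223: |R|=1.00098 >1
So |R|<1 on (-30.0000, 0).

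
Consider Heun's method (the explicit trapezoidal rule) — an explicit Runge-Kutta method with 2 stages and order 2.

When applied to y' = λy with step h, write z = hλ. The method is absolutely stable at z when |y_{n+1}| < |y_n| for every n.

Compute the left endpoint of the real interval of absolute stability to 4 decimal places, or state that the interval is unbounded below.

Test eqn y'=λy, z=hλ:
  order 2, 2-stage ⇒ R(z)=1+z+z^2/2
  (e.g. R(-0.49)=0.63005, |R|=0.63005)

Need |R(x)|<1, x<0.
x=-0.49: |R|=0.6300
|R(-1.54)|=0.6458 |R(-1.19)|=0.5181 |R(-0.96)|=0.5008
Bisect:
  x_lo=-2.5543 |R|=1.7080  x_hi=-0.0785 |R|=0.9246
  mid=-1.31643 |R|=0.55006 →hi
  mid=-1.93538 |R|=0.93746 →hi
  mid=-2.24485 |R|=1.27483 →lo
  mid=-2.09011 |R|=1.09417 →lo
  mid=-2.01274 |R|=1.01283 →lo
  mid=-1.97406 |R|=0.97440 →hi
  mid=-1.99340 |R|=0.99342 →hi
  mid=-2.00307 |R|=1.00308 →lo
  ...
  [-2.00005,-1.99990] ⇒ x*=-2.0000
So |R|<1 on (-2.0000, 0).

z* = -2.0000.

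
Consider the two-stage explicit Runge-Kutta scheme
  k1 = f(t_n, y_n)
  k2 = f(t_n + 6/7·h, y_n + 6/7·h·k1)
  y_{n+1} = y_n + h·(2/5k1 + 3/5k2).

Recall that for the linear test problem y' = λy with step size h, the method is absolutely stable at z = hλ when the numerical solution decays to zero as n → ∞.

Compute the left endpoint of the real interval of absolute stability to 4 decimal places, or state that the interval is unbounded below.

With y'=λy (z=hλ):
  k1=λy_n ⇒ h·k1=z·y_n;  k2=λ(1+6/7z)y_n ⇒ h·k2=z(1+6/7z)y_n
  y_{n+1}/y_n = 1 + 2/5z + 3/5z(1+6/7z) = 1 + z + 18/35z²
  ⇒ R(z) = 1 + z + 18/35z².

Solve |R(x)|<1 on ℝ⁻.
x=-0.54: |R|=0.6100
R=1: x+18/35x²=0 ⇒ x=−35/18=-1.9444; min R=1−1/(4·18/35)=0.5139>−1
Confirm numerically:
  x=-1.841: |R|=0.90206 <1
  x=-1.424: |R|=0.61886 <1
  x=-1.108: |R|=0.52337 <1
  x=-0.909: |R|=0.51594 <1
  x=-2.128: |R|=1.20088 >1
  x=-1.970: |R|=1.02589 >1
Interval (-1.9444, 0).

left endpoint -1.9444.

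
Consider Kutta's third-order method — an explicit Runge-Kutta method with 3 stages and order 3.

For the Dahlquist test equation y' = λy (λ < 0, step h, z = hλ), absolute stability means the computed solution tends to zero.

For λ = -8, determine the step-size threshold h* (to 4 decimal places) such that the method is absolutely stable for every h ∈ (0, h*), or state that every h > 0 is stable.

With y'=λy (z=hλ):
  order 3, 3-stage ⇒ R(z)=1+z+z^2/2+z^3/6
  (e.g. R(-1.73)=-0.09650, |R|=0.09650)

Need |R(x)|<1, x<0.
x=-1.73: |R|=0.0965
|R(-2.43)|=0.8690 |R(-1.91)|=0.2473 |R(-0.99)|=0.3383
Bisect:
  x_lo=-3.1074 |R|=2.2803  x_hi=-0.1911 |R|=0.8260
  mid=-1.64926 |R|=0.03691 →hi
  mid=-2.37834 |R|=0.79226 →hi
  mid=-2.74287 |R|=1.42046 →lo
  mid=-2.56060 |R|=1.08044 →lo
  mid=-2.46947 |R|=0.93025 →hi
  mid=-2.51504 |R|=1.00377 →lo
  mid=-2.49225 |R|=0.96662 →hi
  mid=-2.50365 |R|=0.98510 →hi
  ...
  [-2.51290,-2.51272] ⇒ x*=-2.5127
So |R|<1 on (-2.5127, 0).

(-2.5127,0); λ=-8 ⇒ h* = 0.3141.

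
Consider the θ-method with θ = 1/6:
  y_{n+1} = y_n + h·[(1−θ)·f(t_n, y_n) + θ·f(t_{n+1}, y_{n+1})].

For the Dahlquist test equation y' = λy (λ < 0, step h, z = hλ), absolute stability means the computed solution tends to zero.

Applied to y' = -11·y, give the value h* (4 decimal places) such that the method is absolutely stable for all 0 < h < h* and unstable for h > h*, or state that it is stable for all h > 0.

(-3.0000,0); λ=-11 ⇒ h* = (3)/11 = 0.2727.

On y'=λy, z=hλ:
  y_{n+1} = y_n + z·[5/6·y_n + 1/6·y_{n+1}] ⇒ (1 − 1/6z)y_{n+1} = (1 + 5/6z)y_n
  ⇒ R(z) = (1 + 5/6z)/(1 − 1/6z).

Boundary: |R(x)|=1, x<0.
x=-1.17: |R|=0.0209
R=−1: 1+5/6x = −1+1/6x ⇒ -2/3x=2 ⇒ x=2/(-2/3)=-3.0000
Confirm numerically:
  x=-1.713: |R|=0.33256 <1
  x=-1.567: |R|=0.24250 <1
  x=-1.207: |R|=0.00486 <1
  x=-3.466: |R|=1.19692 >1
  x=-3.405: |R|=1.17225 >1
  x=-3.365: |R|=1.15590 >1
Stable set (-3.0000, 0).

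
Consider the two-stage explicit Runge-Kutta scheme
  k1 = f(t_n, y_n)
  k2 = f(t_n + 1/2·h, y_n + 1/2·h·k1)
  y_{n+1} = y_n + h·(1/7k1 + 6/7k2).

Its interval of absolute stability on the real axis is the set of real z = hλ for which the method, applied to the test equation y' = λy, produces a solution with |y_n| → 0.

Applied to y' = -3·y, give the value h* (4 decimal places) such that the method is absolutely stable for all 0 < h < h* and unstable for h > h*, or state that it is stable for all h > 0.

Set f=λy, z=hλ:
  k1=λy_n ⇒ h·k1=z·y_n;  k2=λ(1+1/2z)y_n ⇒ h·k2=z(1+1/2z)y_n
  y_{n+1}/y_n = 1 + 1/7z + 6/7z(1+1/2z) = 1 + z + 3/7z²
  so R(z) = 1 + z + 3/7z².

Solve |R(x)|<1 on ℝ⁻.
x=-0.93: |R|=0.4407
R=1: x+3/7x²=0 ⇒ x=−7/3=-2.3333; min R=1−1/(4·3/7)=0.4167>−1
Confirm numerically:
  x=-1.592: |R|=0.49420 <1
  x=-1.203: |R|=0.41723 <1
  x=-0.948: |R|=0.43716 <1
  x=-2.907: |R|=1.71471 >1
  x=-2.788: |R|=1.54326 >1
Stable set (-2.3333, 0).

(-2.3333,0); λ=-3 ⇒ h* = (7/3)/3 = 0.7778.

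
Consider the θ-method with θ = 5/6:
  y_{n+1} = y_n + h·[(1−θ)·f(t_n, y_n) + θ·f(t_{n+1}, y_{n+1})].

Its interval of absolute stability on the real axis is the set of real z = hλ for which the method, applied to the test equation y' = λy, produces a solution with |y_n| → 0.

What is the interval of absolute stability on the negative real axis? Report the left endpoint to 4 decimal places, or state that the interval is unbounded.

(−∞, 0) — no finite endpoint.

On y'=λy, z=hλ:
  y_{n+1} = y_n + z·[1/6·y_n + 5/6·y_{n+1}] ⇒ (1 − 5/6z)y_{n+1} = (1 + 1/6z)y_n
  ⇒ R(z) = (1 + 1/6z)/(1 − 5/6z).

Solve |R(x)|<1 on ℝ⁻.
x=-0.9: |R|=0.4857
x=-2: |R|=0.2500
x=-10: |R|=0.0714
x=-100: |R|=0.1858
θ=5/6≥1/2 ⇒ |1+1/6x|<|1−5/6x| ∀x<0 ⇒ unbounded interval.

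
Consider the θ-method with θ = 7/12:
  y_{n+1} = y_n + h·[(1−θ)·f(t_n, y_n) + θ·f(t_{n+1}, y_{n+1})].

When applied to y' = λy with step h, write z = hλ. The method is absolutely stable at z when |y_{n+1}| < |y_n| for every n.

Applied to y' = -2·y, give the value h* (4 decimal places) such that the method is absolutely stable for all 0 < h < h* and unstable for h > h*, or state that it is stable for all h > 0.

Test eqn y'=λy, z=hλ:
  y_{n+1} = y_n + z·[5/12·y_n + 7/12·y_{n+1}] ⇒ (1 − 7/12z)y_{n+1} = (1 + 5/12z)y_n
  ⇒ R(z) = (1 + 5/12z)/(1 − 7/12z).

Solve |R(x)|<1 on ℝ⁻.
x=-1.62: |R|=0.1671
x=-2: |R|=0.0769
x=-10: |R|=0.4634
x=-100: |R|=0.6854
θ=7/12≥1/2 ⇒ |1+5/12x|<|1−7/12x| ∀x<0 ⇒ interval (−∞,0).

unbounded; (−∞, 0). Any h>0 works for λ=-2.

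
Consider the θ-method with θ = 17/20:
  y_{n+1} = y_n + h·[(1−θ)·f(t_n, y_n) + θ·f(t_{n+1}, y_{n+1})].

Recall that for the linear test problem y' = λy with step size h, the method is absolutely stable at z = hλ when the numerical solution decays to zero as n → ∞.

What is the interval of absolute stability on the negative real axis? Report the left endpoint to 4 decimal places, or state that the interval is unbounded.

On y'=λy, z=hλ:
  y_{n+1} = y_n + z·[3/20·y_n + 17/20·y_{n+1}] ⇒ (1 − 17/20z)y_{n+1} = (1 + 3/20z)y_n
  ⇒ R(z) = (1 + 3/20z)/(1 − 17/20z).

Boundary: |R(x)|=1, x<0.
x=-1.69: |R|=0.3064
x=-2: |R|=0.2593
x=-10: |R|=0.0526
x=-100: |R|=0.1628
θ=17/20≥1/2 ⇒ |1+3/20x|<|1−17/20x| ∀x<0 ⇒ stable on all of ℝ⁻.

interval (−∞, 0).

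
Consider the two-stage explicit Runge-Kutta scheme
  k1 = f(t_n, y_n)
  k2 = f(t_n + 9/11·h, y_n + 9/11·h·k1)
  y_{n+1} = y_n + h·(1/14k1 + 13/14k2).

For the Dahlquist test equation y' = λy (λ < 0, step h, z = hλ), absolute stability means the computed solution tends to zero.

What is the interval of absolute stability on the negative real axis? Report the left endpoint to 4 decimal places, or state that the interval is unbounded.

(-1.3162, 0).

On y'=λy, z=hλ:
  k1=λy_n ⇒ h·k1=z·y_n;  k2=λ(1+9/11z)y_n ⇒ h·k2=z(1+9/11z)y_n
  y_{n+1}/y_n = 1 + 1/14z + 13/14z(1+9/11z) = 1 + z + 117/154z²
  so R(z) = 1 + z + 117/154z².

Solve |R(x)|<1 on ℝ⁻.
x=-1.61: |R|=1.3593
R=1: x+117/154x²=0 ⇒ x=−154/117=-1.3162; min R=1−1/(4·117/154)=0.6709>−1
Confirm numerically:
  x=-0.797: |R|=0.68559 <1
  x=-0.754: |R|=0.67792 <1
  x=-0.661: |R|=0.67095 <1
  x=-0.555: |R|=0.67902 <1
  x=-1.520: |R|=1.23530 >1
  x=-1.459: |R|=1.15824 >1
  x=-1.405: |R|=1.09475 >1
Interval (-1.3162, 0).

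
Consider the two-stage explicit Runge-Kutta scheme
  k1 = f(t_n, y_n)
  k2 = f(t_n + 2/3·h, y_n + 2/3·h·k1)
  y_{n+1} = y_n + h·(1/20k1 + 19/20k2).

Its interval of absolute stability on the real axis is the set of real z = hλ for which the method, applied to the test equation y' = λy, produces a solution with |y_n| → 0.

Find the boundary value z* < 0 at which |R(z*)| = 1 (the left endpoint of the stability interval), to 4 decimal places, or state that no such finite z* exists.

left endpoint -1.5789.

On y'=λy, z=hλ:
  k1=λy_n ⇒ h·k1=z·y_n;  k2=λ(1+2/3z)y_n ⇒ h·k2=z(1+2/3z)y_n
  y_{n+1}/y_n = 1 + 1/20z + 19/20z(1+2/3z) = 1 + z + 19/30z²
  Hence R(z) = 1 + z + 19/30z².

Solve |R(x)|<1 on ℝ⁻.
x=-1.5: |R|=0.9250
R=1: x+19/30x²=0 ⇒ x=−30/19=-1.5789; min R=1−1/(4·19/30)=0.6053>−1
Confirm numerically:
  x=-1.505: |R|=0.92952 <1
  x=-1.350: |R|=0.80425 <1
  x=-1.203: |R|=0.71357 <1
  x=-0.789: |R|=0.60526 <1
  x=-2.069: |R|=1.64215 >1
  x=-1.908: |R|=1.39763 >1
Stable set (-1.5789, 0).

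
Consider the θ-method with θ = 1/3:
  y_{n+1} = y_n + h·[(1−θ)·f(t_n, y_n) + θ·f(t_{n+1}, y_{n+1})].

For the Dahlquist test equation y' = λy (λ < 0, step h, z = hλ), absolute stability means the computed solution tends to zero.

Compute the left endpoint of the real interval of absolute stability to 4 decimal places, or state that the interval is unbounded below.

Set f=λy, z=hλ:
  y_{n+1} = y_n + z·[2/3·y_n + 1/3·y_{n+1}] ⇒ (1 − 1/3z)y_{n+1} = (1 + 2/3z)y_n
  Hence R(z) = (1 + 2/3z)/(1 − 1/3z).

Need |R(x)|<1, x<0.
x=-1.67: |R|=0.0728
R=−1: 1+2/3x = −1+1/3x ⇒ -1/3x=2 ⇒ x=2/(-1/3)=-6.0000
Confirm numerically:
  x=-4.908: |R|=0.86191 <1
  x=-4.770: |R|=0.84170 <1
  x=-3.559: |R|=0.62784 <1
  x=-6.545: |R|=1.05710 >1
  x=-6.258: |R|=1.02787 >1
  x=-6.038: |R|=1.00420 >1
Interval (-6.0000, 0).

left endpoint -6.0000.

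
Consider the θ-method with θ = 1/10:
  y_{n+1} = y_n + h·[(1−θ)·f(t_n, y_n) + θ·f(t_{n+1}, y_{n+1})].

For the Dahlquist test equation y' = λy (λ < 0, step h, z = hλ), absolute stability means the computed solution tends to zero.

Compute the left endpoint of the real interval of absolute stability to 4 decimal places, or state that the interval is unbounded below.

On y'=λy, z=hλ:
  y_{n+1} = y_n + z·[9/10·y_n + 1/10·y_{n+1}] ⇒ (1 − 1/10z)y_{n+1} = (1 + 9/10z)y_n
  ⇒ R(z) = (1 + 9/10z)/(1 − 1/10z).

Find x<0 with |R(x)|<1.
x=-0.95: |R|=0.1324
R=−1: 1+9/10x = −1+1/10x ⇒ -4/5x=2 ⇒ x=2/(-4/5)=-2.5000
Confirm numerically:
  x=-2.339: |R|=0.89562 <1
  x=-2.275: |R|=0.85336 <1
  x=-1.702: |R|=0.45445 <1
  x=-1.104: |R|=0.00576 <1
  x=-3.001: |R|=1.30828 >1
  x=-2.795: |R|=1.18445 >1
  x=-2.729: |R|=1.14392 >1
Interval (-2.5000, 0).

left endpoint -2.5000.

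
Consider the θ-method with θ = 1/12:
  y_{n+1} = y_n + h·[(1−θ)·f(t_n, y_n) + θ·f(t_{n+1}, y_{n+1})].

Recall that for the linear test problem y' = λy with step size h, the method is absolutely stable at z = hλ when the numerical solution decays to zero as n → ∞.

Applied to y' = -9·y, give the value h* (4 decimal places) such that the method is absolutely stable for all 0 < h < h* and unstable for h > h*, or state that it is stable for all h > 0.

(-2.4000,0); λ=-9 ⇒ h* = (12/5)/9 = 0.2667.

On y'=λy, z=hλ:
  y_{n+1} = y_n + z·[11/12·y_n + 1/12·y_{n+1}] ⇒ (1 − 1/12z)y_{n+1} = (1 + 11/12z)y_n
  so R(z) = (1 + 11/12z)/(1 − 1/12z).

Find x<0 with |R(x)|<1.
x=-0.83: |R|=0.2237
R=−1: 1+11/12x = −1+1/12x ⇒ -5/6x=2 ⇒ x=2/(-5/6)=-2.4000
Confirm numerically:
  x=-2.089: |R|=0.77926 <1
  x=-1.393: |R|=0.24811 <1
  x=-1.264: |R|=0.14355 <1
  x=-1.033: |R|=0.04888 <1
  x=-2.914: |R|=1.34464 >1
  x=-2.882: |R|=1.32388 >1
Interval (-2.4000, 0).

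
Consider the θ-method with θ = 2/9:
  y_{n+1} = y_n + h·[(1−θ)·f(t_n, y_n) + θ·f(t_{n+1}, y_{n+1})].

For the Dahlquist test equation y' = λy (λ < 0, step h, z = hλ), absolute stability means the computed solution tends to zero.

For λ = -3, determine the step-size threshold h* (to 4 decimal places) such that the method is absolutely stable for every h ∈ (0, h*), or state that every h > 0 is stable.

With y'=λy (z=hλ):
  y_{n+1} = y_n + z·[7/9·y_n + 2/9·y_{n+1}] ⇒ (1 − 2/9z)y_{n+1} = (1 + 7/9z)y_n
  Hence R(z) = (1 + 7/9z)/(1 − 2/9z).

Solve |R(x)|<1 on ℝ⁻.
x=-1.33: |R|=0.0266
R=−1: 1+7/9x = −1+2/9x ⇒ -5/9x=2 ⇒ x=2/(-5/9)=-3.6000
Confirm numerically:
  x=-3.469: |R|=0.95890 <1
  x=-2.864: |R|=0.75014 <1
  x=-2.155: |R|=0.45718 <1
  x=-1.997: |R|=0.38318 <1
  x=-3.911: |R|=1.09244 >1
  x=-3.698: |R|=1.02989 >1
So |R|<1 on (-3.6000, 0).

(-3.6000,0); λ=-3 ⇒ h* = (18/5)/3 = 1.2000.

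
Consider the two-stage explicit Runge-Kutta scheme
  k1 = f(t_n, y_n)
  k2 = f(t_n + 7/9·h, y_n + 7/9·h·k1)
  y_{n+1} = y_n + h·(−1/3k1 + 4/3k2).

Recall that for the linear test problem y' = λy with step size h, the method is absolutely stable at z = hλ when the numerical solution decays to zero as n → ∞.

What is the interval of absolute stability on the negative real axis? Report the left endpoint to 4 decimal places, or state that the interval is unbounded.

(-0.9643, 0).

On y'=λy, z=hλ:
  k1=λy_n ⇒ h·k1=z·y_n;  k2=λ(1+7/9z)y_n ⇒ h·k2=z(1+7/9z)y_n
  y_{n+1}/y_n = 1 − 1/3z + 4/3z(1+7/9z) = 1 + z + 28/27z²
  R(z) = 1 + z + 28/27z².

Need |R(x)|<1, x<0.
x=-1.78: |R|=2.5057
R=1: x+28/27x²=0 ⇒ x=−27/28=-0.9643; min R=1−1/(4·28/27)=0.7589>−1
Confirm numerically:
  x=-0.910: |R|=0.94877 <1
  x=-0.757: |R|=0.83727 <1
  x=-0.644: |R|=0.78610 <1
  x=-1.474: |R|=1.77915 >1
  x=-1.468: |R|=1.76684 >1
  x=-1.044: |R|=1.08630 >1
So |R|<1 on (-0.9643, 0).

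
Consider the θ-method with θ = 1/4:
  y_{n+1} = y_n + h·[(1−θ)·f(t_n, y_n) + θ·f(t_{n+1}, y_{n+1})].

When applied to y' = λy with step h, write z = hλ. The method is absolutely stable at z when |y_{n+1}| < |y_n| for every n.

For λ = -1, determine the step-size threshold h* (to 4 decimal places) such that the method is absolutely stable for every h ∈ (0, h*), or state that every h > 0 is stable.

Test eqn y'=λy, z=hλ:
  y_{n+1} = y_n + z·[3/4·y_n + 1/4·y_{n+1}] ⇒ (1 − 1/4z)y_{n+1} = (1 + 3/4z)y_n
  ⇒ R(z) = (1 + 3/4z)/(1 − 1/4z).

Boundary: |R(x)|=1, x<0.
x=-1.16: |R|=0.1008
R=−1: 1+3/4x = −1+1/4x ⇒ -1/2x=2 ⇒ x=2/(-1/2)=-4.0000
Confirm numerically:
  x=-3.783: |R|=0.94424 <1
  x=-3.121: |R|=0.75312 <1
  x=-2.220: |R|=0.42765 <1
  x=-2.124: |R|=0.38733 <1
  x=-4.584: |R|=1.13607 >1
  x=-4.547: |R|=1.12800 >1
  x=-4.365: |R|=1.08727 >1
Interval (-4.0000, 0).

(-4.0000,0); λ=-1 ⇒ h* = (4)/1 = 4.0000.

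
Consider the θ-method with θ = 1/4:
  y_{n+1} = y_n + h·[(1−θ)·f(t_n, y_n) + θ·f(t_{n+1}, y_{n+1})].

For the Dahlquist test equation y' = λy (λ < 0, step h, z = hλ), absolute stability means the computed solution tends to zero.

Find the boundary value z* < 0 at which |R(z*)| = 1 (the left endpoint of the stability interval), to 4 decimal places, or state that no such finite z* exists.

On y'=λy, z=hλ:
  y_{n+1} = y_n + z·[3/4·y_n + 1/4·y_{n+1}] ⇒ (1 − 1/4z)y_{n+1} = (1 + 3/4z)y_n
  R(z) = (1 + 3/4z)/(1 − 1/4z).

Find x<0 with |R(x)|<1.
x=-0.88: |R|=0.2787
R=−1: 1+3/4x = −1+1/4x ⇒ -1/2x=2 ⇒ x=2/(-1/2)=-4.0000
Confirm numerically:
  x=-3.419: |R|=0.84338 <1
  x=-3.243: |R|=0.79097 <1
  x=-2.696: |R|=0.61051 <1
  x=-4.139: |R|=1.03416 >1
  x=-4.118: |R|=1.02907 >1
So |R|<1 on (-4.0000, 0).

left endpoint -4.0000.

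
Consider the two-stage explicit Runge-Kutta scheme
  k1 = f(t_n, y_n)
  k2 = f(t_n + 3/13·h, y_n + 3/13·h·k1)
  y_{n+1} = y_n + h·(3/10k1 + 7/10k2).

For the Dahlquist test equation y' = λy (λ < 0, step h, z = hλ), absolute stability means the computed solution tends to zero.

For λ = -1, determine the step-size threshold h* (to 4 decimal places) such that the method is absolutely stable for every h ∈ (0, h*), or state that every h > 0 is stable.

(-6.1905,0); λ=-1 ⇒ h* = (130/21)/1 = 6.1905.

With y'=λy (z=hλ):
  k1=λy_n ⇒ h·k1=z·y_n;  k2=λ(1+3/13z)y_n ⇒ h·k2=z(1+3/13z)y_n
  y_{n+1}/y_n = 1 + 3/10z + 7/10z(1+3/13z) = 1 + z + 21/130z²
  R(z) = 1 + z + 21/130z².

Solve |R(x)|<1 on ℝ⁻.
x=-0.99: |R|=0.1683
R=1: x+21/130x²=0 ⇒ x=−130/21=-6.1905; min R=1−1/(4·21/130)=-0.5476>−1
Confirm numerically:
  x=-5.685: |R|=0.53580 <1
  x=-5.671: |R|=0.52412 <1
  x=-2.867: |R|=0.53920 <1
  x=-6.503: |R|=1.32830 >1
  x=-6.295: |R|=1.10629 >1
Stable set (-6.1905, 0).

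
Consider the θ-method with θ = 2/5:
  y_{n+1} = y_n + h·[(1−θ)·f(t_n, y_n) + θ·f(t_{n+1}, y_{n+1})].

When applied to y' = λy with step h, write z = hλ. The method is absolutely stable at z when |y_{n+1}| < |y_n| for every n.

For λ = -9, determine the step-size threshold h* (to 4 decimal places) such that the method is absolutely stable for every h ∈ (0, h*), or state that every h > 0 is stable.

(-10.0000,0); λ=-9 ⇒ h* = (10)/9 = 1.1111.

Test eqn y'=λy, z=hλ:
  y_{n+1} = y_n + z·[3/5·y_n + 2/5·y_{n+1}] ⇒ (1 − 2/5z)y_{n+1} = (1 + 3/5z)y_n
  R(z) = (1 + 3/5z)/(1 − 2/5z).

Need |R(x)|<1, x<0.
x=-1.52: |R|=0.0547
R=−1: 1+3/5x = −1+2/5x ⇒ -1/5x=2 ⇒ x=2/(-1/5)=-10.0000
Confirm numerically:
  x=-7.828: |R|=0.89485 <1
  x=-7.134: |R|=0.85126 <1
  x=-5.685: |R|=0.73641 <1
  x=-10.300: |R|=1.01172 >1
  x=-10.252: |R|=1.00988 >1
Interval (-10.0000, 0).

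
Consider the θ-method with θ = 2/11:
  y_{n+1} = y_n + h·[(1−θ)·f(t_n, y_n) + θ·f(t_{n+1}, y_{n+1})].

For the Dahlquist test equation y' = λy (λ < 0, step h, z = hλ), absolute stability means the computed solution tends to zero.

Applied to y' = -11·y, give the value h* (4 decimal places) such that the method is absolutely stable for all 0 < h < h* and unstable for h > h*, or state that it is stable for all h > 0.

(-3.1429,0); λ=-11 ⇒ h* = (22/7)/11 = 0.2857.

Test eqn y'=λy, z=hλ:
  y_{n+1} = y_n + z·[9/11·y_n + 2/11·y_{n+1}] ⇒ (1 − 2/11z)y_{n+1} = (1 + 9/11z)y_n
  Hence R(z) = (1 + 9/11z)/(1 − 2/11z).

Boundary: |R(x)|=1, x<0.
x=-1.48: |R|=0.1662
R=−1: 1+9/11x = −1+2/11x ⇒ -7/11x=2 ⇒ x=2/(-7/11)=-3.1429
Confirm numerically:
  x=-2.110: |R|=0.52497 <1
  x=-1.788: |R|=0.34934 <1
  x=-1.486: |R|=0.16991 <1
  x=-3.656: |R|=1.19616 >1
  x=-3.256: |R|=1.04523 >1
So |R|<1 on (-3.1429, 0).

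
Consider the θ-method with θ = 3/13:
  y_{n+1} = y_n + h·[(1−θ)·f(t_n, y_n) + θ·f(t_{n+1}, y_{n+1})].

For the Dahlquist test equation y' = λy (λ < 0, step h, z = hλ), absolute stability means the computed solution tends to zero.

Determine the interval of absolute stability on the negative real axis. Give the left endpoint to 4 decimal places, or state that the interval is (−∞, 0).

With y'=λy (z=hλ):
  y_{n+1} = y_n + z·[10/13·y_n + 3/13·y_{n+1}] ⇒ (1 − 3/13z)y_{n+1} = (1 + 10/13z)y_n
  so R(z) = (1 + 10/13z)/(1 − 3/13z).

Solve |R(x)|<1 on ℝ⁻.
x=-0.79: |R|=0.3318
R=−1: 1+10/13x = −1+3/13x ⇒ -7/13x=2 ⇒ x=2/(-7/13)=-3.7143
Confirm numerically:
  x=-3.656: |R|=0.98298 <1
  x=-2.054: |R|=0.39349 <1
  x=-1.559: |R|=0.14652 <1
  x=-4.254: |R|=1.14665 >1
  x=-4.083: |R|=1.10222 >1
Stable set (-3.7143, 0).

z∈(-3.7143,0).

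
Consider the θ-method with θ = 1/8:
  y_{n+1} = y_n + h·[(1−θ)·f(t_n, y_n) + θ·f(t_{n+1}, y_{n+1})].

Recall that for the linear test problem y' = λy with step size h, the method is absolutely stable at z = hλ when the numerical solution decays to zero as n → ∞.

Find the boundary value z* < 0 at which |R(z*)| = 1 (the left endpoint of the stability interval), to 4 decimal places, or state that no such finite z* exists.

left endpoint -2.6667.

With y'=λy (z=hλ):
  y_{n+1} = y_n + z·[7/8·y_n + 1/8·y_{n+1}] ⇒ (1 − 1/8z)y_{n+1} = (1 + 7/8z)y_n
  Hence R(z) = (1 + 7/8z)/(1 − 1/8z).

Need |R(x)|<1, x<0.
x=-1.28: |R|=0.1034
R=−1: 1+7/8x = −1+1/8x ⇒ -3/4x=2 ⇒ x=2/(-3/4)=-2.6667
Confirm numerically:
  x=-2.518: |R|=0.91519 <1
  x=-2.370: |R|=0.82835 <1
  x=-2.325: |R|=0.80145 <1
  x=-2.974: |R|=1.16803 >1
  x=-2.843: |R|=1.09757 >1
  x=-2.789: |R|=1.06803 >1
Interval (-2.6667, 0).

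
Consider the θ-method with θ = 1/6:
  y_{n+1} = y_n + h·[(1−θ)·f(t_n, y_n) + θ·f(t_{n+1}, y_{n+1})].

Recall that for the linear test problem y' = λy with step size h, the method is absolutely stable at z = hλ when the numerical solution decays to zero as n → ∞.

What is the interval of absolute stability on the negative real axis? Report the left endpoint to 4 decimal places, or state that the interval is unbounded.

(-3.0000, 0).

With y'=λy (z=hλ):
  y_{n+1} = y_n + z·[5/6·y_n + 1/6·y_{n+1}] ⇒ (1 − 1/6z)y_{n+1} = (1 + 5/6z)y_n
  ⇒ R(z) = (1 + 5/6z)/(1 − 1/6z).

Boundary: |R(x)|=1, x<0.
x=-0.86: |R|=0.2478
R=−1: 1+5/6x = −1+1/6x ⇒ -2/3x=2 ⇒ x=2/(-2/3)=-3.0000
Confirm numerically:
  x=-2.742: |R|=0.88195 <1
  x=-2.016: |R|=0.50898 <1
  x=-1.551: |R|=0.23242 <1
  x=-3.423: |R|=1.17956 >1
  x=-3.313: |R|=1.13444 >1
Interval (-3.0000, 0).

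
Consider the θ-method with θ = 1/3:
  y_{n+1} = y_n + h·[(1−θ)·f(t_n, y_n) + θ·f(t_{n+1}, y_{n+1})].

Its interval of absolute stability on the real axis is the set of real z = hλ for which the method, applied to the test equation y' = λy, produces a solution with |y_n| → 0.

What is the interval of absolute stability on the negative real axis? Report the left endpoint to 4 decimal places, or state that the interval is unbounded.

Set f=λy, z=hλ:
  y_{n+1} = y_n + z·[2/3·y_n + 1/3·y_{n+1}] ⇒ (1 − 1/3z)y_{n+1} = (1 + 2/3z)y_n
  Hence R(z) = (1 + 2/3z)/(1 − 1/3z).

Boundary: |R(x)|=1, x<0.
x=-1.09: |R|=0.2005
R=−1: 1+2/3x = −1+1/3x ⇒ -1/3x=2 ⇒ x=2/(-1/3)=-6.0000
Confirm numerically:
  x=-4.149: |R|=0.74108 <1
  x=-2.747: |R|=0.43397 <1
  x=-2.664: |R|=0.41102 <1
  x=-6.523: |R|=1.05492 >1
  x=-6.145: |R|=1.01586 >1
  x=-6.101: |R|=1.01110 >1
So |R|<1 on (-6.0000, 0).

z∈(-6.0000,0).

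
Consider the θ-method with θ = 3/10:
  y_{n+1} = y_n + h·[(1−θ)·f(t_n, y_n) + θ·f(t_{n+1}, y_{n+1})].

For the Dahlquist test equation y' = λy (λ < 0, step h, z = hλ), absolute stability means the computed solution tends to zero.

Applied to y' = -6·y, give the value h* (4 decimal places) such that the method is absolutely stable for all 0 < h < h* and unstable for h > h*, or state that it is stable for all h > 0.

On y'=λy, z=hλ:
  y_{n+1} = y_n + z·[7/10·y_n + 3/10·y_{n+1}] ⇒ (1 − 3/10z)y_{n+1} = (1 + 7/10z)y_n
  Hence R(z) = (1 + 7/10z)/(1 − 3/10z).

Find x<0 with |R(x)|<1.
x=-1.03: |R|=0.2131
R=−1: 1+7/10x = −1+3/10x ⇒ -2/5x=2 ⇒ x=2/(-2/5)=-5.0000
Confirm numerically:
  x=-4.815: |R|=0.96973 <1
  x=-4.802: |R|=0.96755 <1
  x=-3.938: |R|=0.80526 <1
  x=-2.042: |R|=0.26628 <1
  x=-5.361: |R|=1.05536 >1
  x=-5.276: |R|=1.04274 >1
  x=-5.037: |R|=1.00589 >1
So |R|<1 on (-5.0000, 0).

(-5.0000,0); λ=-6 ⇒ h* = (5)/6 = 0.8333.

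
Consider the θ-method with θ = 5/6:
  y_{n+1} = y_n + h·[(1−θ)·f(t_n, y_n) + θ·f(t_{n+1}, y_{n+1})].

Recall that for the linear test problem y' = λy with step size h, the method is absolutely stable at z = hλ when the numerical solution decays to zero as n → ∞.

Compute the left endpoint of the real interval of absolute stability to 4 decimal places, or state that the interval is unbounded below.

interval (−∞, 0).

On y'=λy, z=hλ:
  y_{n+1} = y_n + z·[1/6·y_n + 5/6·y_{n+1}] ⇒ (1 − 5/6z)y_{n+1} = (1 + 1/6z)y_n
  ⇒ R(z) = (1 + 1/6z)/(1 − 5/6z).

Find x<0 with |R(x)|<1.
x=-1: |R|=0.4545
x=-2: |R|=0.2500
x=-10: |R|=0.0714
x=-100: |R|=0.1858
θ=5/6≥1/2 ⇒ |1+1/6x|<|1−5/6x| ∀x<0 ⇒ interval (−∞,0).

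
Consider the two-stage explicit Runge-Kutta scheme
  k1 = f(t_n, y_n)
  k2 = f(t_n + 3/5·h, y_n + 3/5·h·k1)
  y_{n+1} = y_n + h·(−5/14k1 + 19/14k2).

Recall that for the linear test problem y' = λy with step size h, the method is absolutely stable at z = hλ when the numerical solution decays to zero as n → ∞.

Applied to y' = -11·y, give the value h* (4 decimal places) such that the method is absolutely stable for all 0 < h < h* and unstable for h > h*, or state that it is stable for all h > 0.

With y'=λy (z=hλ):
  k1=λy_n ⇒ h·k1=z·y_n;  k2=λ(1+3/5z)y_n ⇒ h·k2=z(1+3/5z)y_n
  y_{n+1}/y_n = 1 − 5/14z + 19/14z(1+3/5z) = 1 + z + 57/70z²
  R(z) = 1 + z + 57/70z².

Boundary: |R(x)|=1, x<0.
x=-1.37: |R|=1.1583
R=1: x+57/70x²=0 ⇒ x=−70/57=-1.2281; min R=1−1/(4·57/70)=0.6930>−1
Confirm numerically:
  x=-0.899: |R|=0.75911 <1
  x=-0.856: |R|=0.74066 <1
  x=-0.568: |R|=0.69471 <1
  x=-1.620: |R|=1.51701 >1
  x=-1.359: |R|=1.14489 >1
Interval (-1.2281, 0).

(-1.2281,0); λ=-11 ⇒ h* = (70/57)/11 = 0.1116.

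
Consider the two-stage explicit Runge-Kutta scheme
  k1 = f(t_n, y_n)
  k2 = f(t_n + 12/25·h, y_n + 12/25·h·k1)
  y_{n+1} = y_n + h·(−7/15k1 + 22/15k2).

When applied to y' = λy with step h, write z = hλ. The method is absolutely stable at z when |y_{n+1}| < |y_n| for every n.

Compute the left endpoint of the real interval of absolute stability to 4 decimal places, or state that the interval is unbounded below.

left endpoint -1.4205.

On y'=λy, z=hλ:
  k1=λy_n ⇒ h·k1=z·y_n;  k2=λ(1+12/25z)y_n ⇒ h·k2=z(1+12/25z)y_n
  y_{n+1}/y_n = 1 − 7/15z + 22/15z(1+12/25z) = 1 + z + 88/125z²
  so R(z) = 1 + z + 88/125z².

Need |R(x)|<1, x<0.
x=-0.82: |R|=0.6534
R=1: x+88/125x²=0 ⇒ x=−125/88=-1.4205; min R=1−1/(4·88/125)=0.6449>−1
Confirm numerically:
  x=-1.209: |R|=0.82002 <1
  x=-0.986: |R|=0.69843 <1
  x=-0.944: |R|=0.68336 <1
  x=-1.932: |R|=1.69577 >1
  x=-1.562: |R|=1.15565 >1
Stable set (-1.4205, 0).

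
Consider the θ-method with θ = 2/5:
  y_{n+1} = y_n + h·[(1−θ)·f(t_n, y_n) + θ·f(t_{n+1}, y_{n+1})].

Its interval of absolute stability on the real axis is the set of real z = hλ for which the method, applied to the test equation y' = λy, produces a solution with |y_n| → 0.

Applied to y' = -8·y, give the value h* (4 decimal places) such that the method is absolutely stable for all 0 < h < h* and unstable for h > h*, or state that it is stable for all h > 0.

On y'=λy, z=hλ:
  y_{n+1} = y_n + z·[3/5·y_n + 2/5·y_{n+1}] ⇒ (1 − 2/5z)y_{n+1} = (1 + 3/5z)y_n
  Hence R(z) = (1 + 3/5z)/(1 − 2/5z).

Boundary: |R(x)|=1, x<0.
x=-1.03: |R|=0.2705
R=−1: 1+3/5x = −1+2/5x ⇒ -1/5x=2 ⇒ x=2/(-1/5)=-10.0000
Confirm numerically:
  x=-8.688: |R|=0.94137 <1
  x=-7.705: |R|=0.88756 <1
  x=-6.439: |R|=0.80082 <1
  x=-10.434: |R|=1.01678 >1
  x=-10.315: |R|=1.01229 >1
  x=-10.099: |R|=1.00393 >1
So |R|<1 on (-10.0000, 0).

(-10.0000,0); λ=-8 ⇒ h* = (10)/8 = 1.2500.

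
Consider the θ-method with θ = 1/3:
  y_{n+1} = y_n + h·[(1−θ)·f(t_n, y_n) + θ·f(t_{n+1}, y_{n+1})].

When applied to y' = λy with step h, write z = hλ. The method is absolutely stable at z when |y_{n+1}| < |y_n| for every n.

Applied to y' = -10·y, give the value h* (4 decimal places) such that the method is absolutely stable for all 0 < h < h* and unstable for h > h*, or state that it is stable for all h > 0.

(-6.0000,0); λ=-10 ⇒ h* = (6)/10 = 0.6000.

Set f=λy, z=hλ:
  y_{n+1} = y_n + z·[2/3·y_n + 1/3·y_{n+1}] ⇒ (1 − 1/3z)y_{n+1} = (1 + 2/3z)y_n
  ⇒ R(z) = (1 + 2/3z)/(1 − 1/3z).

Find x<0 with |R(x)|<1.
x=-1.74: |R|=0.1013
R=−1: 1+2/3x = −1+1/3x ⇒ -1/3x=2 ⇒ x=2/(-1/3)=-6.0000
Confirm numerically:
  x=-5.190: |R|=0.90110 <1
  x=-5.122: |R|=0.89190 <1
  x=-5.090: |R|=0.88752 <1
  x=-6.557: |R|=1.05828 >1
  x=-6.285: |R|=1.03069 >1
Interval (-6.0000, 0).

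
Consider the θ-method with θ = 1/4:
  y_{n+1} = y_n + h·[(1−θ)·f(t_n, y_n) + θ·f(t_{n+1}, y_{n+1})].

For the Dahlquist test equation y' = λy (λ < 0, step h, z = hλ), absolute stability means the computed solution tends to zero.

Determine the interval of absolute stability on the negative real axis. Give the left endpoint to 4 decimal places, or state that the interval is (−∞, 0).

(-4.0000, 0).

On y'=λy, z=hλ:
  y_{n+1} = y_n + z·[3/4·y_n + 1/4·y_{n+1}] ⇒ (1 − 1/4z)y_{n+1} = (1 + 3/4z)y_n
  R(z) = (1 + 3/4z)/(1 − 1/4z).

Need |R(x)|<1, x<0.
x=-1.31: |R|=0.0132
R=−1: 1+3/4x = −1+1/4x ⇒ -1/2x=2 ⇒ x=2/(-1/2)=-4.0000
Confirm numerically:
  x=-3.675: |R|=0.91531 <1
  x=-2.966: |R|=0.70313 <1
  x=-2.656: |R|=0.59615 <1
  x=-2.310: |R|=0.46434 <1
  x=-4.598: |R|=1.13910 >1
  x=-4.046: |R|=1.01143 >1
Stable set (-4.0000, 0).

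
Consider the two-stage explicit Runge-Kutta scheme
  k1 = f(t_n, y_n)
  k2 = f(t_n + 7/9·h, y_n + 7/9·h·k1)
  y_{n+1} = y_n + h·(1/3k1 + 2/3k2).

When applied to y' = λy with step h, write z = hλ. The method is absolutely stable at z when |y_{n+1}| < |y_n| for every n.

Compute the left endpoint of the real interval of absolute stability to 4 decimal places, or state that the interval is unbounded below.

Set f=λy, z=hλ:
  k1=λy_n ⇒ h·k1=z·y_n;  k2=λ(1+7/9z)y_n ⇒ h·k2=z(1+7/9z)y_n
  y_{n+1}/y_n = 1 + 1/3z + 2/3z(1+7/9z) = 1 + z + 14/27z²
  R(z) = 1 + z + 14/27z².

Need |R(x)|<1, x<0.
x=-0.5: |R|=0.6296
R=1: x+14/27x²=0 ⇒ x=−27/14=-1.9286; min R=1−1/(4·14/27)=0.5179>−1
Confirm numerically:
  x=-1.750: |R|=0.83796 <1
  x=-1.451: |R|=0.64069 <1
  x=-1.330: |R|=0.58721 <1
  x=-2.209: |R|=1.32120 >1
  x=-2.186: |R|=1.29179 >1
  x=-2.100: |R|=1.18667 >1
So |R|<1 on (-1.9286, 0).

z* = -1.9286.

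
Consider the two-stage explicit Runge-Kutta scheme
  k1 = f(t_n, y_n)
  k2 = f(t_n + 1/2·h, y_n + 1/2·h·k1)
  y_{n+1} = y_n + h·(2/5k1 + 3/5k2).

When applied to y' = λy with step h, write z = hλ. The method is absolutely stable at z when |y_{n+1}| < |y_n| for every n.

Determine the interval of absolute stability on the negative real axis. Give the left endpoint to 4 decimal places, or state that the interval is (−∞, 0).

On y'=λy, z=hλ:
  k1=λy_n ⇒ h·k1=z·y_n;  k2=λ(1+1/2z)y_n ⇒ h·k2=z(1+1/2z)y_n
  y_{n+1}/y_n = 1 + 2/5z + 3/5z(1+1/2z) = 1 + z + 3/10z²
  ⇒ R(z) = 1 + z + 3/10z².

Need |R(x)|<1, x<0.
x=-1.53: |R|=0.1723
R=1: x+3/10x²=0 ⇒ x=−10/3=-3.3333; min R=1−1/(4·3/10)=0.1667>−1
Confirm numerically:
  x=-3.276: |R|=0.94365 <1
  x=-2.547: |R|=0.39916 <1
  x=-2.329: |R|=0.29827 <1
  x=-2.117: |R|=0.22751 <1
  x=-3.495: |R|=1.16951 >1
  x=-3.367: |R|=1.03401 >1
Interval (-3.3333, 0).

z∈(-3.3333,0).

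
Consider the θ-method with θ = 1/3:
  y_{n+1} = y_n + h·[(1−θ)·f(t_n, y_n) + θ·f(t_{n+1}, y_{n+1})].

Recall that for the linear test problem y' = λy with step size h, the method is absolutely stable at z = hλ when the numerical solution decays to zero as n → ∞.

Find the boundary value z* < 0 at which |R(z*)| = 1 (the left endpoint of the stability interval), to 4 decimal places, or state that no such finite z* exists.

With y'=λy (z=hλ):
  y_{n+1} = y_n + z·[2/3·y_n + 1/3·y_{n+1}] ⇒ (1 − 1/3z)y_{n+1} = (1 + 2/3z)y_n
  Hence R(z) = (1 + 2/3z)/(1 − 1/3z).

Solve |R(x)|<1 on ℝ⁻.
x=-1: |R|=0.2500
R=−1: 1+2/3x = −1+1/3x ⇒ -1/3x=2 ⇒ x=2/(-1/3)=-6.0000
Confirm numerically:
  x=-4.254: |R|=0.75931 <1
  x=-3.495: |R|=0.61432 <1
  x=-3.127: |R|=0.53109 <1
  x=-6.315: |R|=1.03382 >1
  x=-6.229: |R|=1.02481 >1
  x=-6.114: |R|=1.01251 >1
Interval (-6.0000, 0).

z* = -6.0000.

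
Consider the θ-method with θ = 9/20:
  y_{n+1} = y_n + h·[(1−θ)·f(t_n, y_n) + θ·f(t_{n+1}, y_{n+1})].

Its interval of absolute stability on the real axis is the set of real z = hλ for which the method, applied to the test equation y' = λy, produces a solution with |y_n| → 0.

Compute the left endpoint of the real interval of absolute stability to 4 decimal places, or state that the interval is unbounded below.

Set f=λy, z=hλ:
  y_{n+1} = y_n + z·[11/20·y_n + 9/20·y_{n+1}] ⇒ (1 − 9/20z)y_{n+1} = (1 + 11/20z)y_n
  R(z) = (1 + 11/20z)/(1 − 9/20z).

Need |R(x)|<1, x<0.
x=-0.31: |R|=0.7280
R=−1: 1+11/20x = −1+9/20x ⇒ -1/10x=2 ⇒ x=2/(-1/10)=-20.0000
Confirm numerically:
  x=-16.782: |R|=0.96237 <1
  x=-14.862: |R|=0.93317 <1
  x=-10.381: |R|=0.83040 <1
  x=-20.528: |R|=1.00516 >1
  x=-20.446: |R|=1.00437 >1
  x=-20.118: |R|=1.00117 >1
Stable set (-20.0000, 0).

left endpoint -20.0000.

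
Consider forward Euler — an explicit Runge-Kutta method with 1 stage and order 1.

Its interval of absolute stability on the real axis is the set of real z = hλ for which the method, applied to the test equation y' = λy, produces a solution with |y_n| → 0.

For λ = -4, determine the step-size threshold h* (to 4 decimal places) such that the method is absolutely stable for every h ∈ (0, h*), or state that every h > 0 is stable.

(-2.0000,0); λ=-4 ⇒ h* = 0.5000.

Set f=λy, z=hλ:
  order 1, 1-stage ⇒ R(z)=1+z
  (e.g. R(-0.35)=0.65000, |R|=0.65000)

Solve |R(x)|<1 on ℝ⁻.
x=-0.35: |R|=0.6500
|R(-2.23)|=1.2300 |R(-1.5)|=0.5000 |R(-1.25)|=0.2500
Bisect:
  x_lo=-2.6731 |R|=1.6731  x_hi=-0.3385 |R|=0.6615
  mid=-1.50582 |R|=0.50582 →hi
  mid=-2.08947 |R|=1.08947 →lo
  mid=-1.79765 |R|=0.79765 →hi
  mid=-1.94356 |R|=0.94356 →hi
  mid=-2.01651 |R|=1.01651 →lo
  mid=-1.98004 |R|=0.98004 →hi
  mid=-1.99828 |R|=0.99828 →hi
  ...
  [-2.00013,-1.99999] ⇒ x*=-2.0000
Interval (-2.0000, 0).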